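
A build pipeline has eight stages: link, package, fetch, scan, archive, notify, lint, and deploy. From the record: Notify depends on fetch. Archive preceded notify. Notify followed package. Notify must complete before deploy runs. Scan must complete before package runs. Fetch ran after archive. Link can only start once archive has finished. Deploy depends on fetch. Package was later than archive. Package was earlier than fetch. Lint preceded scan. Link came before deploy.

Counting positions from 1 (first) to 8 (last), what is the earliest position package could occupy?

Archive, lint, and scan must all come before package — 3 forced predecessors.
Nothing else is forced ahead of package, so its earliest slot is position 3 + 1 = 4.

4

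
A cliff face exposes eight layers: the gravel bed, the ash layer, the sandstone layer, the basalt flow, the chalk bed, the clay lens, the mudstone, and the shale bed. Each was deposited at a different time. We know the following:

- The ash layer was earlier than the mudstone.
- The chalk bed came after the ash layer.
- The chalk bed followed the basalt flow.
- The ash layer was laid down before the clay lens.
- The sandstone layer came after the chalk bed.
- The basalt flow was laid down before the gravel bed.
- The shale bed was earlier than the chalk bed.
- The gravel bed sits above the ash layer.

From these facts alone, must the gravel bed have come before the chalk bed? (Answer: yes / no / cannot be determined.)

cannot be determined

No chain of stated constraints runs from the gravel bed to the chalk bed, and none runs from the chalk bed to the gravel bed either.
So the relative order of the gravel bed and the chalk bed is not fixed by the given facts.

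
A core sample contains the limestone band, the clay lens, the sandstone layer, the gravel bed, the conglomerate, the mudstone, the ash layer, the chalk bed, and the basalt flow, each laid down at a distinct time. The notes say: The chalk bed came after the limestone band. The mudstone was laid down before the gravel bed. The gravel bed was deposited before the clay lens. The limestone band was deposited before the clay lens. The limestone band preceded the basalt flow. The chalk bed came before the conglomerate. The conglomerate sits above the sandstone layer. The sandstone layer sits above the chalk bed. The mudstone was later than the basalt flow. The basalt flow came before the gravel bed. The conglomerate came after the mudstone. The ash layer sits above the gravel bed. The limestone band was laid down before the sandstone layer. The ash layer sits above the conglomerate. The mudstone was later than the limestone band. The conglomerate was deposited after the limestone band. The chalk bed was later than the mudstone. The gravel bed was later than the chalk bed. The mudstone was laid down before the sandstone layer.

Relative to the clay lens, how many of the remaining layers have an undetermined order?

3

Forced before the clay lens: the basalt flow, the chalk bed, the gravel bed, the limestone band, and the mudstone.
That leaves the ash layer, the conglomerate, and the sandstone layer with no forced order relative to the clay lens — 3.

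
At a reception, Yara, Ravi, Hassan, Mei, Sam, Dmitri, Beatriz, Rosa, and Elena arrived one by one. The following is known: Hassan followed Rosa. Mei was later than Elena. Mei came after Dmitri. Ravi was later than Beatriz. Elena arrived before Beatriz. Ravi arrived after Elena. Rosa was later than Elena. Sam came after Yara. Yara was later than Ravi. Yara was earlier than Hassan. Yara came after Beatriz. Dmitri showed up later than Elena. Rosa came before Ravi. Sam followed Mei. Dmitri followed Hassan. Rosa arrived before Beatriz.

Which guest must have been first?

Elena has a chain of constraints placing them before every other guest, so Elena must be first.

Elena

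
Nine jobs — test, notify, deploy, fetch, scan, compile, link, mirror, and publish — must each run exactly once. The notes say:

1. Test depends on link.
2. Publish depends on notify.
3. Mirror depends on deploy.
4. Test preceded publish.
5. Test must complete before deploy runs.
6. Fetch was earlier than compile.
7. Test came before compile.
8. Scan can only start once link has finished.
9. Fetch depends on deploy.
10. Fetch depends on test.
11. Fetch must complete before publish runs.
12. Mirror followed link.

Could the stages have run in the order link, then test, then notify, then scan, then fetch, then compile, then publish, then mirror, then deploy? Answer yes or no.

no

The constraints require deploy before fetch, but in the proposed sequence fetch appears ahead of deploy. That one violation is enough.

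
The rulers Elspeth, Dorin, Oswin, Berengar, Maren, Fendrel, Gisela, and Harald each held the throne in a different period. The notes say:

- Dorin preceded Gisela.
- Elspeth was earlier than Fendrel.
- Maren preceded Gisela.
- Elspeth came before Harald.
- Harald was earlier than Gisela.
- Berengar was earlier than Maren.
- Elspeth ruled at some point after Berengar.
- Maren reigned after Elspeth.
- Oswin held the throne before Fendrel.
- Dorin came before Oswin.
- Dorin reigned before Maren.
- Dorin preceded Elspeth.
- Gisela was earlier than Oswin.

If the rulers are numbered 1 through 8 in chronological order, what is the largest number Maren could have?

Maren must come before Fendrel, Gisela, and Oswin — 3 rulers forced after them.
Everything else can be placed before Maren in some valid order, so Maren can sit as late as position 8 − 3 = 5.

5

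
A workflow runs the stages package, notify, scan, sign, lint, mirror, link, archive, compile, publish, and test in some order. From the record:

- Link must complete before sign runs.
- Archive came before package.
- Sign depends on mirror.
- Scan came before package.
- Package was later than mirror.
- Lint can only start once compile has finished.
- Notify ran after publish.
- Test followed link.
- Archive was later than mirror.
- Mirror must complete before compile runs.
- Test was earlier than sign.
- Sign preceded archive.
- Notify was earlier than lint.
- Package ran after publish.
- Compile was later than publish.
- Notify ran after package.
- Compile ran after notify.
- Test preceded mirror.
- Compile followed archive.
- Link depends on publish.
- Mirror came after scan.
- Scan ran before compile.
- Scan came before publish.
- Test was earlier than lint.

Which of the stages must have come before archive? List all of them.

Directly stated before archive: mirror and sign.
Link reaches archive via link → sign → archive.
Publish reaches archive via publish → link → sign → archive.
Scan reaches archive via scan → mirror → archive.
Likewise test reaches archive by chaining the stated constraints.

link, mirror, publish, scan, sign, test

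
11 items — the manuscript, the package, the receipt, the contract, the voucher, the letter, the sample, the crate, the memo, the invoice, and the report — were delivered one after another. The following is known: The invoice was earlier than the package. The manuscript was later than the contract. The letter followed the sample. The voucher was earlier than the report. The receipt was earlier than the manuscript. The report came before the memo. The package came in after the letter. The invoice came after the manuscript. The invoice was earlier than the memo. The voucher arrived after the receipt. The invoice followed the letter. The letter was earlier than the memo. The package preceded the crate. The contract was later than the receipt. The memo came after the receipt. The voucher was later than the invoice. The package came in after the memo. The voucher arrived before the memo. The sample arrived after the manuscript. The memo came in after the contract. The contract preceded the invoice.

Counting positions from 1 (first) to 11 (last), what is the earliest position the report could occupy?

8

The contract, the invoice, the letter, the manuscript, the receipt, the sample, and the voucher must all come before the report — 7 forced predecessors.
Nothing else is forced ahead of the report, so its earliest slot is position 7 + 1 = 8.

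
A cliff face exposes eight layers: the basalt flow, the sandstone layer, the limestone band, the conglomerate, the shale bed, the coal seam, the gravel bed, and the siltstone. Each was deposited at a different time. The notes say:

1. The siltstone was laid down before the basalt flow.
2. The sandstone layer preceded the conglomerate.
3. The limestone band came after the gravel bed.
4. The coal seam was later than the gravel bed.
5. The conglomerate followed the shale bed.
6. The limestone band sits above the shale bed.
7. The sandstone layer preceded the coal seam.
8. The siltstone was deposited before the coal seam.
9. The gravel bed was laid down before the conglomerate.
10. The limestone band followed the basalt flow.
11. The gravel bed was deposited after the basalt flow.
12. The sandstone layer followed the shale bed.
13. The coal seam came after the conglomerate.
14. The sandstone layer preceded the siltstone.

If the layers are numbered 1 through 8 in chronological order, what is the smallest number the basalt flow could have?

The sandstone layer, the shale bed, and the siltstone must all come before the basalt flow — 3 forced predecessors.
Nothing else is forced ahead of the basalt flow, so its earliest slot is position 3 + 1 = 4.

4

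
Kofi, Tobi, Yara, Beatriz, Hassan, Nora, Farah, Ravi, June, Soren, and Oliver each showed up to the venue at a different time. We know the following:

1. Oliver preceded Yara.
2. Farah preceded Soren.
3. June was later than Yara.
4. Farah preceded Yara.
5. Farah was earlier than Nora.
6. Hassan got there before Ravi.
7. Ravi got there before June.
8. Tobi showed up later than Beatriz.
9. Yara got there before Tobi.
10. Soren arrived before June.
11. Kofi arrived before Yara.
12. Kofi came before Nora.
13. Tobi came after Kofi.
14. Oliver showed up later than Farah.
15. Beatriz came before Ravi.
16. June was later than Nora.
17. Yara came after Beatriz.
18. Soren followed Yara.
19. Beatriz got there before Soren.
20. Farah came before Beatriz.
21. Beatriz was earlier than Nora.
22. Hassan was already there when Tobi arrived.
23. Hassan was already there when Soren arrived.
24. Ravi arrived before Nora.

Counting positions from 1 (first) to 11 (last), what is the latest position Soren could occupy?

Soren must come before June — 1 guest forced after them.
Everything else can be placed before Soren in some valid order, so Soren can sit as late as position 11 − 1 = 10.

10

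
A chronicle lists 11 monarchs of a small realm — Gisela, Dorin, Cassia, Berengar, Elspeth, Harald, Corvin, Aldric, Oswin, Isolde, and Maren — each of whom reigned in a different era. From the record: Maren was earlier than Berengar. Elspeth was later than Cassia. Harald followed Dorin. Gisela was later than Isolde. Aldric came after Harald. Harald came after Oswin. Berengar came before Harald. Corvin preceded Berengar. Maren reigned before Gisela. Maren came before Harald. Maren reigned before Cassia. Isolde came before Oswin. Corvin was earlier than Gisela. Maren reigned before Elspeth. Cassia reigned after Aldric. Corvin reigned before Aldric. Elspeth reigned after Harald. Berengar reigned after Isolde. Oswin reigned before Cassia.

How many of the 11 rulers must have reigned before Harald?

6

Directly stated before Harald: Berengar, Dorin, Maren, and Oswin.
Corvin reaches Harald via Corvin → Berengar → Harald.
Isolde reaches Harald via Isolde → Berengar → Harald.
No chain forces Gisela (or any of the others) ahead of Harald.
That's Berengar, Corvin, Dorin, Isolde, Maren, and Oswin — 6 in all.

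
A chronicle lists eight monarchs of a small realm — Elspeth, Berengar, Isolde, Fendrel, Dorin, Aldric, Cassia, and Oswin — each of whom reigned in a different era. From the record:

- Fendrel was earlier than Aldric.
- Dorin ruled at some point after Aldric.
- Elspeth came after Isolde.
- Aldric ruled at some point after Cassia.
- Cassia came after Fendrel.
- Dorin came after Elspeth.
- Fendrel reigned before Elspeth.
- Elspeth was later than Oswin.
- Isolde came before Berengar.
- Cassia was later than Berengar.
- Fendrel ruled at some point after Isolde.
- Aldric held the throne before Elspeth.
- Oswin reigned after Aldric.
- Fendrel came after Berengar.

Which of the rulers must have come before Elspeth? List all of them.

Aldric, Berengar, Cassia, Fendrel, Isolde, Oswin

Directly stated before Elspeth: Aldric, Fendrel, Isolde, and Oswin.
Berengar reaches Elspeth via Berengar → Fendrel → Elspeth.
Cassia reaches Elspeth via Cassia → Aldric → Elspeth.
No chain forces Dorin ahead of Elspeth.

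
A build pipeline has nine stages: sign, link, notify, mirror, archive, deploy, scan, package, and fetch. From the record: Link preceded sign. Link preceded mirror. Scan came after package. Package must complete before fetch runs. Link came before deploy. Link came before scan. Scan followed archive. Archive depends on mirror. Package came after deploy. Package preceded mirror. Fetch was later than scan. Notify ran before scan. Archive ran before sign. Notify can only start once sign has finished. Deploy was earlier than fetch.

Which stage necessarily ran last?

Every other stage has a chain of constraints placing it before fetch, so fetch is last.

fetch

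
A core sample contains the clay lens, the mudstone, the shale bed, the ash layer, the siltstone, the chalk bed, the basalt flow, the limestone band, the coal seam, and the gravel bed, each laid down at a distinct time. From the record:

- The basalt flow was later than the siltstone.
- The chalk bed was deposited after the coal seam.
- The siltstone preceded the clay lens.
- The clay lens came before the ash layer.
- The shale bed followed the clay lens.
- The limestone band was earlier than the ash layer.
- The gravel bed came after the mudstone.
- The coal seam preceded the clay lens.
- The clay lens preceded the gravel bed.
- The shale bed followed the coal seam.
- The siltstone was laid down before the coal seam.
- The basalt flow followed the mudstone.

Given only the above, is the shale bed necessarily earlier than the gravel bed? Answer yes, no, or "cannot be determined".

cannot be determined

No chain of stated constraints runs from the shale bed to the gravel bed, and none runs from the gravel bed to the shale bed either.
So the relative order of the shale bed and the gravel bed is not fixed by the given facts.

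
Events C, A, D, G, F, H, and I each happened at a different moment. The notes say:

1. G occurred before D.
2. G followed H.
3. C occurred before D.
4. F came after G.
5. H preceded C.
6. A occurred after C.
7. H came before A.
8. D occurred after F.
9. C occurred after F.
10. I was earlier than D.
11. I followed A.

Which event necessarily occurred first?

H

H has a chain of constraints placing it before every other event, so H must be first.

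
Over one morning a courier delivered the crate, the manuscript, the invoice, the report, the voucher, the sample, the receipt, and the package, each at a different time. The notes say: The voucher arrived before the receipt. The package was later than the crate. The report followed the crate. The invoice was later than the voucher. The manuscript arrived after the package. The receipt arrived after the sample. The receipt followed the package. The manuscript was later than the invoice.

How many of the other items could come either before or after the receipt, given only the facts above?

3

Forced before the receipt: the crate, the package, the sample, and the voucher.
That leaves the invoice, the manuscript, and the report with no forced order relative to the receipt — 3.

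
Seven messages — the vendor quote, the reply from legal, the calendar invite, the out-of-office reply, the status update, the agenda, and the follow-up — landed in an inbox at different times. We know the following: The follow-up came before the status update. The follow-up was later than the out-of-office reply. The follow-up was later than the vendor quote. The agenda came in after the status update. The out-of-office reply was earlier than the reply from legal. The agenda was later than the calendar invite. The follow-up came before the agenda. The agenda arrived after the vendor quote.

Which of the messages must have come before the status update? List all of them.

Directly stated before the status update: the follow-up.
The out-of-office reply reaches the status update via the out-of-office reply → the follow-up → the status update.
The vendor quote reaches the status update via the vendor quote → the follow-up → the status update.
No chain forces the calendar invite (or any of the others) ahead of the status update.

the follow-up, the out-of-office reply, the vendor quote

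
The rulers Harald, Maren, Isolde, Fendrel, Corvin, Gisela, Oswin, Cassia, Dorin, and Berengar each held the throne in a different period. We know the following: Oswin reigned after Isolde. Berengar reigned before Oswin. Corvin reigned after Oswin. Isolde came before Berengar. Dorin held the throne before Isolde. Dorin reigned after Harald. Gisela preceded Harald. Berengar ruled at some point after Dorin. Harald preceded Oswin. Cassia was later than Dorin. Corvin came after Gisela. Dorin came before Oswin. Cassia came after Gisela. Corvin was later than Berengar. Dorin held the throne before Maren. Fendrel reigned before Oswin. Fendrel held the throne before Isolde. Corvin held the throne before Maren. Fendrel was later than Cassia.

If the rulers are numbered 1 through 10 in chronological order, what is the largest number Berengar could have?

Berengar must come before Corvin, Maren, and Oswin — 3 rulers forced after them.
Everything else can be placed before Berengar in some valid order, so Berengar can sit as late as position 10 − 3 = 7.

7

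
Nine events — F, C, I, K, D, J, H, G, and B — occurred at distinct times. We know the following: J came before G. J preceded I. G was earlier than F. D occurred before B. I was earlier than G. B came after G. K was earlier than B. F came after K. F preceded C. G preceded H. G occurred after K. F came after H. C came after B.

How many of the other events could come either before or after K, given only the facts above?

Forced after K: B, C, F, G, and H.
That leaves D, I, and J with no forced order relative to K — 3.

3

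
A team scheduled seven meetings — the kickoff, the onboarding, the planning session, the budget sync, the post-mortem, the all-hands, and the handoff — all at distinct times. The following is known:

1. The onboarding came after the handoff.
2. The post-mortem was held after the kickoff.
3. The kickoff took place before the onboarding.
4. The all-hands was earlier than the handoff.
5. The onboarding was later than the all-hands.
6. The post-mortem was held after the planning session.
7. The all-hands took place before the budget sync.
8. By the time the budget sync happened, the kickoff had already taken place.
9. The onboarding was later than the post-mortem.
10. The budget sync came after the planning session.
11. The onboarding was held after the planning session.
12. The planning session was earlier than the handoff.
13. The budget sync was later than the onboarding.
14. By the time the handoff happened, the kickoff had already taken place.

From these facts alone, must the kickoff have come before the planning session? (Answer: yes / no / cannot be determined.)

cannot be determined

No chain of stated constraints runs from the kickoff to the planning session, and none runs from the planning session to the kickoff either.
So the relative order of the kickoff and the planning session is not fixed by the given facts.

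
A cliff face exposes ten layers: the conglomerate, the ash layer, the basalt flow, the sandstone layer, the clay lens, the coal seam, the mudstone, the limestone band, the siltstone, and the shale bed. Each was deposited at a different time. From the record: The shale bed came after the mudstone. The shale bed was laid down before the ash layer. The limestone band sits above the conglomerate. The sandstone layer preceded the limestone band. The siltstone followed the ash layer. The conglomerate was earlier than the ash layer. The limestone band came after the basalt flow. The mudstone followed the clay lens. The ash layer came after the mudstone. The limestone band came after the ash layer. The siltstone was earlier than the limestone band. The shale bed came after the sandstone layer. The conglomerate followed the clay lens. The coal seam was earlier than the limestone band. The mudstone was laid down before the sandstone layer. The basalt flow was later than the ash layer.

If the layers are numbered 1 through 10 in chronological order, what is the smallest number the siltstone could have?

The ash layer, the clay lens, the conglomerate, the mudstone, the sandstone layer, and the shale bed must all come before the siltstone — 6 forced predecessors.
Nothing else is forced ahead of the siltstone, so its earliest slot is position 6 + 1 = 7.

7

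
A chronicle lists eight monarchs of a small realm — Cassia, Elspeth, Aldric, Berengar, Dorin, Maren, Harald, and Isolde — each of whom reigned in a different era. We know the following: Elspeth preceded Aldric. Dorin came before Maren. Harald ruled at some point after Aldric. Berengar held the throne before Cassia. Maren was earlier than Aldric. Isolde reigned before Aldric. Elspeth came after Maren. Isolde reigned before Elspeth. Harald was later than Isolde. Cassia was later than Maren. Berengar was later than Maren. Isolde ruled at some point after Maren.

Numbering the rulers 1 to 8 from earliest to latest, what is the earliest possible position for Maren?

2

Dorin must come before Maren — 1 forced predecessor.
Nothing else is forced ahead of Maren, so their earliest slot is position 1 + 1 = 2.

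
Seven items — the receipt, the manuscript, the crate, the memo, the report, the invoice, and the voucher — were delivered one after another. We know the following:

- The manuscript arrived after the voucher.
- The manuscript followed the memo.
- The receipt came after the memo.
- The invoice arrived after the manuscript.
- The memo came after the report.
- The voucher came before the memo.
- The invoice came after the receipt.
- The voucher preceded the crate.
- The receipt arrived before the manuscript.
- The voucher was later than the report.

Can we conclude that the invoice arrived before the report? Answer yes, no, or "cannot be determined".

Tracing the constraints gives the report → the voucher → the manuscript → the invoice, so the report must come before the invoice.
That means the invoice cannot be before the report.

no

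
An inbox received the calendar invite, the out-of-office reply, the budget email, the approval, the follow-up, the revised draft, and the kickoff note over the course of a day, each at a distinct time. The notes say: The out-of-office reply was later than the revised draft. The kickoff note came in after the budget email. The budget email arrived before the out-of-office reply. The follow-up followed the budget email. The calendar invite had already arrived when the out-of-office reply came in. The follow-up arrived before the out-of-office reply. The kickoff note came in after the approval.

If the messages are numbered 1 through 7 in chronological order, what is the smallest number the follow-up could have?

The budget email must come before the follow-up — 1 forced predecessor.
Nothing else is forced ahead of the follow-up, so its earliest slot is position 1 + 1 = 2.

2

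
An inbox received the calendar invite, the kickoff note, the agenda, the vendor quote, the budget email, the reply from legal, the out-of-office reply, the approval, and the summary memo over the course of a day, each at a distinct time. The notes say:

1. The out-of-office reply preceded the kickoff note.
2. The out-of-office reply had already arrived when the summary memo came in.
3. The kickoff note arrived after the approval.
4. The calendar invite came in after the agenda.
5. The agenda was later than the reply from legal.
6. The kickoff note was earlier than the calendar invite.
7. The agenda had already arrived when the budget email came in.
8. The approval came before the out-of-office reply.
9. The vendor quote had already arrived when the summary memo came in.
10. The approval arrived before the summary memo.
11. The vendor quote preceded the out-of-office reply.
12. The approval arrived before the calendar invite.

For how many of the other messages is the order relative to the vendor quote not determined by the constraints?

Forced after the vendor quote: the calendar invite, the kickoff note, the out-of-office reply, and the summary memo.
That leaves the agenda, the approval, the budget email, and the reply from legal with no forced order relative to the vendor quote — 4.

4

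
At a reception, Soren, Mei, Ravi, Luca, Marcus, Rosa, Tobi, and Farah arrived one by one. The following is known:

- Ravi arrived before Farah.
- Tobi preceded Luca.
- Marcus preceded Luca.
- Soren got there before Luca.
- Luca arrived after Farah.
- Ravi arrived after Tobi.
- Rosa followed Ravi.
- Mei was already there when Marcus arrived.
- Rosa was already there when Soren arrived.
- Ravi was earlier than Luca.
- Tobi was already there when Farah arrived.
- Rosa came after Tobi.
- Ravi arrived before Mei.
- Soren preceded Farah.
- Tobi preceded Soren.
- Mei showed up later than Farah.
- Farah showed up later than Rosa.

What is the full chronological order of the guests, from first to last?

Tobi, Ravi, Rosa, Soren, Farah, Mei, Marcus, Luca

The constraints fix every adjacent pair, so only one ordering works:
Tobi → Ravi → Rosa → Soren → Farah → Mei → Marcus → Luca.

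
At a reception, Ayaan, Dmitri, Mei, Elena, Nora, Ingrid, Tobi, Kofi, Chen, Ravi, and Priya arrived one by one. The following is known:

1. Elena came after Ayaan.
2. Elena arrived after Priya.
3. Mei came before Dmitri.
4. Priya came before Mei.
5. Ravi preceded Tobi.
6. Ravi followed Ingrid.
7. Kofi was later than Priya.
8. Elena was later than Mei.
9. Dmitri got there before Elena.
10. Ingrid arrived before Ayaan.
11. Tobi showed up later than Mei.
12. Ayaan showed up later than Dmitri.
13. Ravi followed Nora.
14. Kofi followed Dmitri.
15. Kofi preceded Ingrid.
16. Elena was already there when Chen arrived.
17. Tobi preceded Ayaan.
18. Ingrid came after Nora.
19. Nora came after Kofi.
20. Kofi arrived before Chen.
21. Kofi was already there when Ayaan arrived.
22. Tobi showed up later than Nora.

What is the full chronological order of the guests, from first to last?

The constraints fix every adjacent pair, so only one ordering works:
Priya → Mei → Dmitri → Kofi → Nora → Ingrid → Ravi → Tobi → Ayaan → Elena → Chen.

Priya, Mei, Dmitri, Kofi, Nora, Ingrid, Ravi, Tobi, Ayaan, Elena, Chen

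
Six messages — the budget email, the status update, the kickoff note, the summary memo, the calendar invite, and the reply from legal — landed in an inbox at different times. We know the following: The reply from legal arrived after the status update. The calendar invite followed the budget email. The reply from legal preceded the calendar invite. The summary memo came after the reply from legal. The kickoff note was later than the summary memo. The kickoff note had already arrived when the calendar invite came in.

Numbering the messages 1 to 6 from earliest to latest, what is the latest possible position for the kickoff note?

The kickoff note must come before the calendar invite — 1 message forced after it.
Everything else can be placed before the kickoff note in some valid order, so the kickoff note can sit as late as position 6 − 1 = 5.

5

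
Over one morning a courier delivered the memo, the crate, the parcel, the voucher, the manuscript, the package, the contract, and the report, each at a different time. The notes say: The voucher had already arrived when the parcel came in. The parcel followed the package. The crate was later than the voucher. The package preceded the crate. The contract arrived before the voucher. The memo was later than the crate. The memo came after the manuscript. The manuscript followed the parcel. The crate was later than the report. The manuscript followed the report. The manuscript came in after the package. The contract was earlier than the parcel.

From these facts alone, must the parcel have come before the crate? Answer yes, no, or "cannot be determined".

cannot be determined

No chain of stated constraints runs from the parcel to the crate, and none runs from the crate to the parcel either.
So the relative order of the parcel and the crate is not fixed by the given facts.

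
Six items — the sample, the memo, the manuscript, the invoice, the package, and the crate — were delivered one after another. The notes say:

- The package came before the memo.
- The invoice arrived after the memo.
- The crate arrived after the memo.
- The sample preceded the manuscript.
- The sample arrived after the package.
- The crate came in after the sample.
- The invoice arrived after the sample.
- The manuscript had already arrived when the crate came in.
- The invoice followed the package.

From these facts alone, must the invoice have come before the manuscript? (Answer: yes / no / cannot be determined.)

No chain of stated constraints runs from the invoice to the manuscript, and none runs from the manuscript to the invoice either.
So the relative order of the invoice and the manuscript is not fixed by the given facts.

cannot be determined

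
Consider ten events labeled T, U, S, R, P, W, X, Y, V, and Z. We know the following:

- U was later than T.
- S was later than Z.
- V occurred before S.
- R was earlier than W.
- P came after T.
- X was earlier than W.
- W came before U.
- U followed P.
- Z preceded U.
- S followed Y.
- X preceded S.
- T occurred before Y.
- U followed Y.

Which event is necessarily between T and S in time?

Y

Tracing the constraints gives T → Y → S, so Y sits after T and before S.
No other event is forced both after T and before S.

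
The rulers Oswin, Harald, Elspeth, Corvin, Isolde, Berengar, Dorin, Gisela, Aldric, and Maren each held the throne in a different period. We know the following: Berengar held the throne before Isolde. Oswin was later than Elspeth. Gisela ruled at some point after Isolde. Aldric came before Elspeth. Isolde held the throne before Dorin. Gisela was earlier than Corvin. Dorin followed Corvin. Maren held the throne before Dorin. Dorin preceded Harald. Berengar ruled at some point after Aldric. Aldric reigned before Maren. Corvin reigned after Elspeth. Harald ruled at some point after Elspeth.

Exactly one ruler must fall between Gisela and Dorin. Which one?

Corvin

Tracing the constraints gives Gisela → Corvin → Dorin, so Corvin sits after Gisela and before Dorin.
No other ruler is forced both after Gisela and before Dorin.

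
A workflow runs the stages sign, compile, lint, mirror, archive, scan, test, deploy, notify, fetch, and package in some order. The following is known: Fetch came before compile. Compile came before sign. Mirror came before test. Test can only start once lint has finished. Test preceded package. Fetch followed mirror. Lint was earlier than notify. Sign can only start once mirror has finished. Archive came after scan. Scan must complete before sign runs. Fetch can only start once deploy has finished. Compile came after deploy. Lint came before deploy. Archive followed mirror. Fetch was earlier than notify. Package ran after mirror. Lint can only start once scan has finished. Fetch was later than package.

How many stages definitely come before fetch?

6

Directly stated before fetch: deploy, mirror, and package.
Lint reaches fetch via lint → deploy → fetch.
Scan reaches fetch via scan → lint → deploy → fetch.
Test reaches fetch via test → package → fetch.
No chain forces compile (or any of the others) ahead of fetch.
That's deploy, lint, mirror, package, scan, and test — 6 in all.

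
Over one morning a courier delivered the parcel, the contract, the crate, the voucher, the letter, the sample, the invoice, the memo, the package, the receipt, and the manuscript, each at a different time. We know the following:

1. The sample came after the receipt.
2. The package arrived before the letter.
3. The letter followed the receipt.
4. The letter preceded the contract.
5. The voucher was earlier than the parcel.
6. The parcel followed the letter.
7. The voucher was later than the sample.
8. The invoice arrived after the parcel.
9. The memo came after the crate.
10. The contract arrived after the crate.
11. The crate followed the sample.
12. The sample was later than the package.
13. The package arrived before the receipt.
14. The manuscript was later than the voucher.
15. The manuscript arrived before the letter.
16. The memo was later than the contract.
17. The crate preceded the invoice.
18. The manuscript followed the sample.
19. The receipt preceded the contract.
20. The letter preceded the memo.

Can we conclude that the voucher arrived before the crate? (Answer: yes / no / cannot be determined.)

No chain of stated constraints runs from the voucher to the crate, and none runs from the crate to the voucher either.
So the relative order of the voucher and the crate is not fixed by the given facts.

cannot be determined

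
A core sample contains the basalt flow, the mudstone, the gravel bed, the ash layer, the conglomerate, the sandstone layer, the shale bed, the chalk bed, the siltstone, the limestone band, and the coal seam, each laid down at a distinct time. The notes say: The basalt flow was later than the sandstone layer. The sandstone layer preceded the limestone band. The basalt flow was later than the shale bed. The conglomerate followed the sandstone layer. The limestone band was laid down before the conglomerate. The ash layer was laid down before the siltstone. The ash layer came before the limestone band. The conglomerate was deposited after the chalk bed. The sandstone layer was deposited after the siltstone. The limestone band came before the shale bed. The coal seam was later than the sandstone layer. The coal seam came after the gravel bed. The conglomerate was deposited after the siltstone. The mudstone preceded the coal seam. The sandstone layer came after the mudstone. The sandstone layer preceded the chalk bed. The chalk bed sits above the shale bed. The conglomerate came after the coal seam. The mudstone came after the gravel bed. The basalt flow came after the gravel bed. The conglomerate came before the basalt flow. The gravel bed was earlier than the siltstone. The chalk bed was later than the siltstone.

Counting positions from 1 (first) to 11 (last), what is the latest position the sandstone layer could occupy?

5

The sandstone layer must come before the basalt flow, the chalk bed, the coal seam, the conglomerate, the limestone band, and the shale bed — 6 layers forced after it.
Everything else can be placed before the sandstone layer in some valid order, so the sandstone layer can sit as late as position 11 − 6 = 5.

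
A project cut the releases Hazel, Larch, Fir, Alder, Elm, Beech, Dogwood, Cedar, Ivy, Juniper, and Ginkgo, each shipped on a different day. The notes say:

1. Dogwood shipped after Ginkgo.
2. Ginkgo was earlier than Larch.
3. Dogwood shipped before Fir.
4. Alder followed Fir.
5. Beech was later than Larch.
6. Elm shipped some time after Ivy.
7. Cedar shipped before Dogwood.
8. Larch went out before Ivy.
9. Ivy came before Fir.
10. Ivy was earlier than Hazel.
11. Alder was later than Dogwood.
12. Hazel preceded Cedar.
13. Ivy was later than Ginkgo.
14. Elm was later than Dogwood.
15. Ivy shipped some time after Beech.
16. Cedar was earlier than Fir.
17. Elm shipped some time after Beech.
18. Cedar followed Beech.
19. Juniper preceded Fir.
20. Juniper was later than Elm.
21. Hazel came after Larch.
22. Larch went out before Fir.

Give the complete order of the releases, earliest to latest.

Ginkgo, Larch, Beech, Ivy, Hazel, Cedar, Dogwood, Elm, Juniper, Fir, Alder

The constraints fix every adjacent pair, so only one ordering works:
Ginkgo → Larch → Beech → Ivy → Hazel → Cedar → Dogwood → Elm → Juniper → Fir → Alder.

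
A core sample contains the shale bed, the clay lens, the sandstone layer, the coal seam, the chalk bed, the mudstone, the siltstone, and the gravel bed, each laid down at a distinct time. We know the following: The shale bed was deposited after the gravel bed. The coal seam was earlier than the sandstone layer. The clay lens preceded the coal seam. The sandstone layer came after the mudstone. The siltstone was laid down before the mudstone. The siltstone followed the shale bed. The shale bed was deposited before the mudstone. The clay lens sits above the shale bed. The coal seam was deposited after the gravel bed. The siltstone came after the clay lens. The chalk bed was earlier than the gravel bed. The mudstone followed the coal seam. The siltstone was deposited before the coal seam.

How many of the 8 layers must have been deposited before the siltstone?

4

Directly stated before the siltstone: the clay lens and the shale bed.
The chalk bed reaches the siltstone via the chalk bed → the gravel bed → the shale bed → the siltstone.
The gravel bed reaches the siltstone via the gravel bed → the shale bed → the siltstone.
That's the chalk bed, the clay lens, the gravel bed, and the shale bed — 4 in all.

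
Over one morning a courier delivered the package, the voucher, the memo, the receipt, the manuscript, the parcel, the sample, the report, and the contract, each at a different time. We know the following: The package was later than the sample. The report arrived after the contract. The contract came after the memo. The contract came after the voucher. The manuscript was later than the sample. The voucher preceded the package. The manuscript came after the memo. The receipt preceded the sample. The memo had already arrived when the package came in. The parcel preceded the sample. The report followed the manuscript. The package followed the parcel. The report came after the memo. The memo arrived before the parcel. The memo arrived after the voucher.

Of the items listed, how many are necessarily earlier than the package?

Directly stated before the package: the memo, the parcel, the sample, and the voucher.
The receipt reaches the package via the receipt → the sample → the package.
No chain forces the manuscript (or any of the others) ahead of the package.
That's the memo, the parcel, the receipt, the sample, and the voucher — 5 in all.

5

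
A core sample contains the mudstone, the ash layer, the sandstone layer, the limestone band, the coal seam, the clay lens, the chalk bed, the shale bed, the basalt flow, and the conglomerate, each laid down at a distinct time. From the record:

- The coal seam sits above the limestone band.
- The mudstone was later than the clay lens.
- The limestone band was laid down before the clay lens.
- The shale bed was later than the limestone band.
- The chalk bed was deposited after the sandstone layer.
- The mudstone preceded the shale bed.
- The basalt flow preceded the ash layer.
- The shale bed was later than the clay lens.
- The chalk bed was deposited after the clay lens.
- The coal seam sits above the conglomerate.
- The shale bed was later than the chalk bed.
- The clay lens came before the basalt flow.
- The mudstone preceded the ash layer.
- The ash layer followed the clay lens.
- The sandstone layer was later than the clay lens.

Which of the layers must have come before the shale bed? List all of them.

Directly stated before the shale bed: the chalk bed, the clay lens, the limestone band, and the mudstone.
The sandstone layer reaches the shale bed via the sandstone layer → the chalk bed → the shale bed.
No chain forces the coal seam (or any of the others) ahead of the shale bed.

the chalk bed, the clay lens, the limestone band, the mudstone, the sandstone layer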